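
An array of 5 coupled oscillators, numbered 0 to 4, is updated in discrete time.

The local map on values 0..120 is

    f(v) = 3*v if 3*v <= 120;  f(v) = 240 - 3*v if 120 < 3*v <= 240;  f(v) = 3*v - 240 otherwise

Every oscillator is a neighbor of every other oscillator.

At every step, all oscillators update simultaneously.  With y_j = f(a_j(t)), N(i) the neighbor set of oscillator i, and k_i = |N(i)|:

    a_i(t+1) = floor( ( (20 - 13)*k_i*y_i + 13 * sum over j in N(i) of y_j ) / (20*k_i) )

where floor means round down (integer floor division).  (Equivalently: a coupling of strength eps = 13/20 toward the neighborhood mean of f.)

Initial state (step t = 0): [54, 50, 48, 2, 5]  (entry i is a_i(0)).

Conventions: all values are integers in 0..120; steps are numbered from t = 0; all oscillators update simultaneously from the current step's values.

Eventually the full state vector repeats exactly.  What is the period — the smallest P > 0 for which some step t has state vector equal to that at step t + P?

Simulating step by step:
t=0: [54, 50, 48, 2, 5]
t=1: [60, 63, 64, 47, 49]
t=2: [68, 66, 66, 75, 74]
t=3: [31, 32, 32, 27, 28]
t=4: [90, 91, 91, 88, 88]
t=5: [29, 29, 29, 27, 27]
t=6: [85, 85, 85, 83, 83]
t=7: [13, 13, 13, 11, 11]
t=8: [37, 37, 37, 35, 35]
t=9: [109, 109, 109, 107, 107]
t=10: [85, 85, 85, 83, 83]

Answer: 4
Key observation: The state at step 6, [85, 85, 85, 83, 83], reappears at step 10 — and no state repeats earlier — so the cycle the system enters has period 4.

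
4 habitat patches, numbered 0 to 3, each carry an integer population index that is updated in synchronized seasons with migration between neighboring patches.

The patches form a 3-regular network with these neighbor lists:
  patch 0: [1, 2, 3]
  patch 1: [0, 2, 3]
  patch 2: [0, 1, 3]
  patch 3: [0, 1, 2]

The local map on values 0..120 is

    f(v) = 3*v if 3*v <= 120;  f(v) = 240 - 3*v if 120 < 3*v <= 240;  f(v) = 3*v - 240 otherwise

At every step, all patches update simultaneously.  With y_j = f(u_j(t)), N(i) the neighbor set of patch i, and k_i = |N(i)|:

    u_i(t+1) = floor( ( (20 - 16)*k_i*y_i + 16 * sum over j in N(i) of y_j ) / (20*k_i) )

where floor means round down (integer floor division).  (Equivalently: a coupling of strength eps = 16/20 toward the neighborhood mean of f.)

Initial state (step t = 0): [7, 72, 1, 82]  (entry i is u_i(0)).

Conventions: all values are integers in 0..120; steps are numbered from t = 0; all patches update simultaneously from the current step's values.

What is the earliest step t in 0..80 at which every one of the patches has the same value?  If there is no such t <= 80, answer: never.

Simulating step by step:
t=0: [7, 72, 1, 82]  (not all equal)
t=1: [13, 12, 14, 14]  (not all equal)
t=2: [39, 40, 39, 39]  (not all equal)
t=3: [117, 117, 117, 117]  (all equal)

Answer: 3
Key observation: Synchronization is absorbing here: once all patches are equal they stay equal, and step 3 is the first all-equal step.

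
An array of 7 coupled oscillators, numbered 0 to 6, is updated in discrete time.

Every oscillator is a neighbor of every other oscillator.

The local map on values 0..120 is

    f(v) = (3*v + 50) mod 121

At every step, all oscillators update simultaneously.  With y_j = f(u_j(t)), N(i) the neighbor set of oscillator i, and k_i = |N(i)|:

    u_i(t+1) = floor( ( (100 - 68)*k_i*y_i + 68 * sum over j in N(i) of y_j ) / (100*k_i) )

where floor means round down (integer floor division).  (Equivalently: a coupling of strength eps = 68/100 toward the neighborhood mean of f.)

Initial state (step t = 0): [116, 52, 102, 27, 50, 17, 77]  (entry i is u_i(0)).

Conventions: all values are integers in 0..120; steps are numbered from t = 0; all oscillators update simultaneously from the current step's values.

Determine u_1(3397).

Simulating step by step:
t=0: [116, 52, 102, 27, 50, 17, 77]
t=1: [59, 70, 76, 54, 68, 73, 60]
t=2: [67, 48, 52, 64, 47, 50, 67]
t=3: [38, 51, 54, 36, 51, 53, 38]
t=4: [61, 69, 71, 60, 69, 71, 61]
t=5: [69, 49, 50, 68, 49, 50, 69]
t=6: [42, 55, 56, 42, 55, 56, 42]
t=7: [73, 81, 82, 73, 81, 82, 73]
t=8: [38, 43, 44, 38, 43, 44, 38]
t=9: [50, 53, 54, 50, 53, 54, 50]
t=10: [83, 85, 86, 83, 85, 86, 83]
t=11: [60, 61, 62, 60, 61, 62, 60]
t=12: [111, 111, 112, 111, 111, 112, 111]
t=13: [20, 20, 21, 20, 20, 21, 20]
t=14: [110, 110, 111, 110, 110, 111, 110]
t=15: [17, 17, 18, 17, 17, 18, 17]
t=16: [101, 101, 102, 101, 101, 102, 101]
t=17: [111, 111, 112, 111, 111, 112, 111]

Answer: u_1(3397) = 111
Key observation: The state at step 12, [111, 111, 112, 111, 111, 112, 111], reappears at step 17: the system is in a cycle of period 5 from step 12 on.  Therefore the state at step 3397 equals the state at step 12 + ((3397 - 12) mod 5) = 12, which is [111, 111, 112, 111, 111, 112, 111].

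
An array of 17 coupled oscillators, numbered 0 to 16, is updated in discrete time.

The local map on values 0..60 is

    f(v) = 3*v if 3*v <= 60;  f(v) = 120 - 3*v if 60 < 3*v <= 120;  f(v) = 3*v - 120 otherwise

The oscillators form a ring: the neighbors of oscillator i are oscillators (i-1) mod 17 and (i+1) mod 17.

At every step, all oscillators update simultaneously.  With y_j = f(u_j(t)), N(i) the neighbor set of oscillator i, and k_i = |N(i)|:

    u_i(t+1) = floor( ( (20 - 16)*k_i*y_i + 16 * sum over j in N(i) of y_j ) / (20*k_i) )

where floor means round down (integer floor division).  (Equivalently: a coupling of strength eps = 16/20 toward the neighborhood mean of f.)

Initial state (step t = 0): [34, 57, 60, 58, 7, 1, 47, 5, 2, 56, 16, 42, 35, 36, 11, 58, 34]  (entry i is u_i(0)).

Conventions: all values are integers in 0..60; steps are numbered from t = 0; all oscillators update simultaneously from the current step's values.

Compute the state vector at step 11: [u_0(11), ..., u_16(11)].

Simulating step by step:
t=0: [34, 57, 60, 58, 7, 1, 47, 5, 2, 56, 16, 42, 35, 36, 11, 58, 34]
t=1: [31, 41, 54, 43, 27, 17, 11, 13, 26, 31, 31, 26, 10, 21, 33, 31, 32]
t=2: [16, 28, 13, 34, 31, 39, 42, 37, 34, 33, 33, 31, 45, 31, 37, 23, 26]
t=3: [40, 42, 29, 30, 13, 13, 6, 11, 15, 19, 23, 19, 24, 15, 33, 30, 48]
t=4: [12, 14, 21, 34, 35, 30, 32, 31, 45, 49, 55, 51, 50, 36, 34, 24, 16]
t=5: [43, 45, 35, 32, 22, 21, 27, 21, 24, 29, 33, 36, 24, 21, 27, 36, 43]
t=6: [11, 12, 18, 32, 43, 48, 53, 46, 45, 34, 22, 30, 37, 46, 35, 21, 10]
t=7: [33, 42, 34, 30, 21, 24, 24, 25, 17, 31, 30, 31, 21, 13, 33, 29, 42]
t=8: [9, 16, 18, 36, 42, 51, 46, 48, 39, 37, 27, 40, 37, 39, 33, 17, 22]
t=9: [46, 42, 34, 26, 19, 16, 26, 13, 13, 18, 11, 19, 3, 12, 25, 40, 42]
t=10: [8, 15, 22, 38, 47, 49, 43, 40, 45, 39, 51, 28, 39, 28, 23, 20, 8]
t=11: [32, 40, 31, 31, 17, 17, 12, 9, 4, 19, 22, 21, 29, 28, 48, 42, 38]

Answer: [32, 40, 31, 31, 17, 17, 12, 9, 4, 19, 22, 21, 29, 28, 48, 42, 38]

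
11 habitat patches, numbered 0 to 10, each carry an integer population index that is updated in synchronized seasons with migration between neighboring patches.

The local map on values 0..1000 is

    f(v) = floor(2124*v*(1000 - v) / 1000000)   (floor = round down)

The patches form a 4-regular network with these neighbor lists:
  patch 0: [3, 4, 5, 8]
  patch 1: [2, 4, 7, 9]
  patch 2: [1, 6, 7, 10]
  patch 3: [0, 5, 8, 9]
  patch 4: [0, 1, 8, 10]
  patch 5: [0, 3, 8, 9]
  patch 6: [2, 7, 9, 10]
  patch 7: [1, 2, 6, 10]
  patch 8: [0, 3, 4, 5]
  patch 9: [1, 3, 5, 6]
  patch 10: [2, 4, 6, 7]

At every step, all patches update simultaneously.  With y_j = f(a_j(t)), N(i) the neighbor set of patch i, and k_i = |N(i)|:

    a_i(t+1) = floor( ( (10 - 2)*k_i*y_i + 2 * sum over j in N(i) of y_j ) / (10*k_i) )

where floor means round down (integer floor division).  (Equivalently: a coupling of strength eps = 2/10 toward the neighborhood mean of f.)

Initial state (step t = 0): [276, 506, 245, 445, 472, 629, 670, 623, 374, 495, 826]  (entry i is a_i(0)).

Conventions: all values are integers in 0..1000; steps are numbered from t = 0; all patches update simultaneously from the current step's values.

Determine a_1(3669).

Simulating step by step:
t=0: [276, 506, 245, 445, 472, 629, 670, 623, 374, 495, 826]
t=1: [441, 521, 403, 516, 511, 494, 461, 483, 496, 524, 338]
t=2: [524, 529, 511, 529, 526, 529, 523, 526, 529, 529, 484]
t=3: [529, 529, 529, 529, 529, 529, 529, 529, 529, 529, 529]
t=4: [529, 529, 529, 529, 529, 529, 529, 529, 529, 529, 529]

Answer: a_1(3669) = 529
Key observation: The state at step 3, [529, 529, 529, 529, 529, 529, 529, 529, 529, 529, 529], reappears at step 4: the system is in a cycle of period 1 from step 3 on.  Therefore the state at step 3669 equals the state at step 3 + ((3669 - 3) mod 1) = 3, which is [529, 529, 529, 529, 529, 529, 529, 529, 529, 529, 529].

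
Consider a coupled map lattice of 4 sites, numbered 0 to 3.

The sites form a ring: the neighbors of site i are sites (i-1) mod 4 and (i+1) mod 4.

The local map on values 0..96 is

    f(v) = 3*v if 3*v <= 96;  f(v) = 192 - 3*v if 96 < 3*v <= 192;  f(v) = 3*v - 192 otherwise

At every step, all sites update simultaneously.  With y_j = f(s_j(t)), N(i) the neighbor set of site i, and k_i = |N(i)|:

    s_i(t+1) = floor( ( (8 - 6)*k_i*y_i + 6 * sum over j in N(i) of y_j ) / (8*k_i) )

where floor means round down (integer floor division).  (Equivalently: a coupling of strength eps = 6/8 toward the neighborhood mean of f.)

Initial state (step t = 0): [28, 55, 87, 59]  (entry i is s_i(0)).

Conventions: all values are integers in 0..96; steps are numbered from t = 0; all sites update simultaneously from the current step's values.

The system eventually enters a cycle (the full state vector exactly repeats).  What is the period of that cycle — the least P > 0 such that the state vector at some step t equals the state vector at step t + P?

Answer: 6
Key observation: The state at step 31, [12, 30, 12, 30], reappears at step 37 — and no state repeats earlier — so the cycle the system enters has period 6.

Derivation:
t=0: [28, 55, 87, 59]
t=1: [36, 64, 33, 61]
t=2: [24, 66, 26, 68]
t=3: [24, 57, 26, 59]
t=4: [31, 61, 33, 60]
t=5: [31, 72, 31, 72]
t=6: [41, 75, 41, 75]
t=7: [42, 60, 42, 60]
t=8: [25, 52, 25, 52]
t=9: [45, 65, 45, 65]
t=10: [16, 43, 16, 43]
t=11: [59, 51, 59, 51]
t=12: [33, 21, 33, 21]
t=13: [70, 85, 70, 85]
t=14: [51, 29, 51, 29]
t=15: [75, 51, 75, 51]
t=16: [37, 34, 37, 34]
t=17: [87, 83, 87, 83]
t=18: [60, 66, 60, 66]
t=19: [7, 10, 7, 10]
t=20: [27, 23, 27, 23]
t=21: [72, 78, 72, 78]
t=22: [37, 28, 37, 28]
t=23: [83, 81, 83, 81]
t=24: [52, 55, 52, 55]
t=25: [29, 33, 29, 33]
t=26: [91, 88, 91, 88]
t=27: [74, 78, 74, 78]
t=28: [39, 33, 39, 33]
t=29: [88, 79, 88, 79]
t=30: [51, 65, 51, 65]
t=31: [12, 30, 12, 30]
t=32: [76, 49, 76, 49]
t=33: [42, 38, 42, 38]
t=34: [75, 69, 75, 69]
t=35: [19, 28, 19, 28]
t=36: [77, 63, 77, 63]
t=37: [12, 30, 12, 30]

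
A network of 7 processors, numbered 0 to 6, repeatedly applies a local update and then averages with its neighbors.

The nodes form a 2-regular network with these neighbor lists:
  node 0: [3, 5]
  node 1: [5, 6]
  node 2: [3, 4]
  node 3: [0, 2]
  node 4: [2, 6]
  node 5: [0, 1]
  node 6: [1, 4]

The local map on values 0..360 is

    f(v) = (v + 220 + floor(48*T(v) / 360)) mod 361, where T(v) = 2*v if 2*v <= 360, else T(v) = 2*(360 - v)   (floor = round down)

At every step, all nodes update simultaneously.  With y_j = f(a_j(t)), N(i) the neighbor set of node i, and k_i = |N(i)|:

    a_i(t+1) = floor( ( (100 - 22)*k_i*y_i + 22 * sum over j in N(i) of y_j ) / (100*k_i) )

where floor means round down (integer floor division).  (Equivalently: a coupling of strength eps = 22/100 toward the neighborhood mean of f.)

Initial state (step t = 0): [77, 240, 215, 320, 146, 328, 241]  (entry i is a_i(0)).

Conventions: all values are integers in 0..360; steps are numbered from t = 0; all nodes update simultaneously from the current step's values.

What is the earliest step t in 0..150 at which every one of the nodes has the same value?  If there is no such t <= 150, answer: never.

Simulating step by step:
t=0: [77, 240, 215, 320, 146, 328, 241]  (not all equal)
t=1: [289, 138, 112, 194, 60, 201, 121]  (not all equal)
t=2: [151, 38, 43, 93, 232, 101, 45]  (not all equal)
t=3: [114, 277, 264, 298, 158, 305, 259]  (not all equal)
t=4: [40, 158, 140, 151, 78, 156, 136]  (not all equal)
t=5: [222, 55, 68, 72, 255, 79, 65]  (not all equal)
t=6: [160, 293, 288, 289, 177, 294, 282]  (not all equal)
t=7: [84, 168, 156, 154, 100, 157, 153]  (not all equal)
t=8: [266, 67, 87, 84, 281, 88, 86]  (not all equal)
t=9: [189, 309, 310, 307, 197, 308, 306]  (not all equal)
t=10: [112, 180, 172, 170, 116, 170, 170]  (not all equal)
t=11: [16, 84, 67, 66, 20, 67, 67]  (not all equal)
t=12: [253, 321, 297, 296, 257, 299, 299]  (not all equal)
t=13: [147, 186, 168, 168, 149, 172, 172]  (not all equal)
t=14: [51, 87, 68, 68, 52, 74, 74]  (not all equal)
t=15: [289, 326, 303, 303, 290, 311, 311]  (not all equal)
t=16: [169, 191, 175, 175, 169, 182, 182]  (not all equal)
t=17: [75, 93, 79, 79, 75, 87, 87]  (not all equal)
t=18: [317, 335, 319, 319, 317, 329, 329]  (not all equal)
t=19: [188, 199, 187, 187, 188, 195, 195]  (not all equal)
t=20: [92, 99, 92, 92, 92, 97, 97]  (not all equal)
t=21: [336, 344, 336, 336, 336, 341, 341]  (not all equal)
t=22: [201, 206, 201, 201, 201, 204, 204]  (not all equal)
t=23: [102, 105, 102, 102, 102, 104, 104]  (not all equal)
t=24: [349, 352, 349, 349, 349, 351, 351]  (not all equal)
t=25: [210, 212, 210, 210, 210, 211, 211]  (not all equal)
t=26: [109, 109, 109, 109, 109, 109, 109]  (all equal)

Answer: 26
Key observation: Synchronization is absorbing here: once all nodes are equal they stay equal, and step 26 is the first all-equal step.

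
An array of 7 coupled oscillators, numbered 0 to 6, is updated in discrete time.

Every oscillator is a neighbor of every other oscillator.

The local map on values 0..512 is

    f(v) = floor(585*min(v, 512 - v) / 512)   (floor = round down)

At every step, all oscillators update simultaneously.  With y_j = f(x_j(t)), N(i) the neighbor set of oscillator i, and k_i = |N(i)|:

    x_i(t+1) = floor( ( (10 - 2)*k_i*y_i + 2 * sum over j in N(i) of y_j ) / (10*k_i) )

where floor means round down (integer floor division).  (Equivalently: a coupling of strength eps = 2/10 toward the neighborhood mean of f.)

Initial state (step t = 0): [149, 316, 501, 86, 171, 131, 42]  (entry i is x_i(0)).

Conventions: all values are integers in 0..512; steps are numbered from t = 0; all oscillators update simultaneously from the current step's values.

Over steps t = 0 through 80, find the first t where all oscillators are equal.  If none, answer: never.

Answer: never
Key observation: The state at step 15 reappears at step 17 — the system is in a cycle of period 2 from step 15 on.  No step 0..17 is synchronized, and the cycle repeats forever, so no step up to 80 (or ever) has all oscillators equal.

Derivation:
t=0: [149, 316, 501, 86, 171, 131, 42]  (not all equal)
t=1: [160, 200, 39, 104, 179, 144, 65]  (not all equal)
t=2: [173, 208, 67, 124, 190, 159, 90]  (not all equal)
t=3: [189, 220, 96, 146, 204, 177, 116]  (not all equal)
t=4: [208, 236, 127, 170, 222, 198, 144]  (not all equal)
t=5: [231, 255, 160, 198, 243, 222, 175]  (not all equal)
t=6: [258, 279, 195, 229, 268, 250, 208]  (not all equal)
t=7: [283, 265, 231, 261, 274, 279, 243]  (not all equal)
t=8: [263, 279, 265, 282, 271, 267, 275]  (not all equal)
t=9: [281, 267, 280, 264, 274, 277, 270]  (not all equal)
t=10: [265, 277, 266, 280, 271, 268, 275]  (not all equal)
t=11: [280, 269, 279, 267, 274, 277, 270]  (not all equal)
t=12: [266, 275, 267, 277, 271, 268, 275]  (not all equal)
t=13: [279, 271, 277, 269, 274, 277, 271]  (not all equal)
t=14: [267, 274, 268, 275, 271, 268, 274]  (not all equal)
t=15: [277, 271, 277, 271, 274, 277, 271]  (not all equal)
t=16: [268, 274, 268, 274, 271, 268, 274]  (not all equal)
t=17: [277, 271, 277, 271, 274, 277, 271]  (not all equal)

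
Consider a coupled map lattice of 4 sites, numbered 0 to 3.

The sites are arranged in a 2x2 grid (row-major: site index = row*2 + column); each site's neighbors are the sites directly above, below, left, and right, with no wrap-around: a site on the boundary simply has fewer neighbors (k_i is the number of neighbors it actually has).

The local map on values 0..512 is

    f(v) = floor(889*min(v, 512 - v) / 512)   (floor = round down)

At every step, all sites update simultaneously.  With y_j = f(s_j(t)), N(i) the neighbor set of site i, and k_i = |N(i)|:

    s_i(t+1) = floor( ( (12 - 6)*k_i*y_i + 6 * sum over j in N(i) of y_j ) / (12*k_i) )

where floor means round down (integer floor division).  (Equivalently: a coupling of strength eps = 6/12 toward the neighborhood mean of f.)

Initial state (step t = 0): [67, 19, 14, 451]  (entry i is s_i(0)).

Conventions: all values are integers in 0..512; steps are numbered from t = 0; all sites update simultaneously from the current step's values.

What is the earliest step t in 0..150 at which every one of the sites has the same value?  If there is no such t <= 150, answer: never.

Answer: 19
Key observation: Synchronization is absorbing here: once all sites are equal they stay equal, and step 19 is the first all-equal step.

Derivation:
t=0: [67, 19, 14, 451]  (not all equal)
t=1: [72, 71, 67, 66]  (not all equal)
t=2: [122, 121, 117, 116]  (not all equal)
t=3: [208, 208, 204, 203]  (not all equal)
t=4: [359, 358, 355, 354]  (not all equal)
t=5: [267, 268, 270, 271]  (not all equal)
t=6: [423, 422, 420, 419]  (not all equal)
t=7: [155, 156, 158, 159]  (not all equal)
t=8: [270, 271, 273, 274]  (not all equal)
t=9: [418, 417, 415, 414]  (not all equal)
t=10: [164, 165, 167, 168]  (not all equal)
t=11: [285, 286, 288, 289]  (not all equal)
t=12: [392, 391, 389, 388]  (not all equal)
t=13: [209, 210, 212, 213]  (not all equal)
t=14: [364, 364, 366, 367]  (not all equal)
t=15: [255, 254, 253, 252]  (not all equal)
t=16: [441, 440, 439, 438]  (not all equal)
t=17: [124, 125, 125, 126]  (not all equal)
t=18: [216, 216, 216, 217]  (not all equal)
t=19: [375, 375, 375, 375]  (all equal)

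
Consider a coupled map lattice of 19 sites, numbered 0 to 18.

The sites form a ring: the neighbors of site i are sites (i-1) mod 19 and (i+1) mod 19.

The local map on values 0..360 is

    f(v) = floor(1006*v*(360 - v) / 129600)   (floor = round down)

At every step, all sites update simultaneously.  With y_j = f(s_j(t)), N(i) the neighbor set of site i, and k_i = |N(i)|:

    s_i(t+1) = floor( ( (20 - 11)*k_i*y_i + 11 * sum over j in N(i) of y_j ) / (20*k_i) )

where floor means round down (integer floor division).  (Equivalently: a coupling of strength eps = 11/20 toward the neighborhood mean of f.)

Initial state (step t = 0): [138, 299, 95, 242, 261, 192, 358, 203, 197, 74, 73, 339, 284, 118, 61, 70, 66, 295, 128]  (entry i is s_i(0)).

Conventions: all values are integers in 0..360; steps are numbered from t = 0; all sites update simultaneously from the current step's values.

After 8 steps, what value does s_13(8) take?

Simulating step by step:
t=0: [138, 299, 95, 242, 261, 192, 358, 203, 197, 74, 73, 339, 284, 118, 61, 70, 66, 295, 128]
t=1: [208, 182, 187, 208, 219, 168, 138, 181, 225, 186, 133, 115, 151, 184, 167, 150, 151, 171, 209]
t=2: [246, 249, 249, 245, 243, 243, 244, 242, 243, 241, 234, 229, 238, 248, 248, 245, 245, 246, 245]
t=3: [216, 214, 215, 217, 219, 219, 219, 220, 220, 223, 227, 228, 224, 217, 215, 217, 217, 217, 217]
t=4: [241, 241, 241, 240, 239, 239, 239, 239, 238, 236, 234, 234, 236, 239, 240, 240, 240, 240, 240]
t=5: [222, 222, 222, 223, 223, 224, 224, 224, 225, 226, 227, 227, 226, 224, 223, 223, 223, 223, 222]
t=6: [237, 237, 237, 237, 236, 236, 236, 235, 235, 234, 234, 234, 235, 236, 236, 237, 237, 237, 237]
t=7: [226, 226, 226, 226, 226, 227, 227, 227, 228, 228, 228, 228, 227, 227, 226, 226, 226, 226, 226]
t=8: [235, 235, 235, 235, 234, 234, 234, 233, 233, 233, 233, 233, 233, 234, 234, 235, 235, 235, 235]

Answer: s_13(8) = 234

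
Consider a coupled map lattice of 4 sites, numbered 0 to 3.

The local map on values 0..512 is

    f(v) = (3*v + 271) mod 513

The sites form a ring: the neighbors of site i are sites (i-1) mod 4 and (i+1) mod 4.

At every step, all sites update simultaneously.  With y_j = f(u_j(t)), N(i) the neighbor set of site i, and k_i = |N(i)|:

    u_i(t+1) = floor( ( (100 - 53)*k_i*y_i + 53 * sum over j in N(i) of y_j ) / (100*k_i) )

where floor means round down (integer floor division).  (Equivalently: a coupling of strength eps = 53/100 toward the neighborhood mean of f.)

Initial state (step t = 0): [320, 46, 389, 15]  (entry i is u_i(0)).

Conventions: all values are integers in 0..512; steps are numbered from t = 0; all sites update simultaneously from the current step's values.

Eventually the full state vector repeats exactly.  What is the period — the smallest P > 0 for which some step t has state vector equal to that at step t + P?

Answer: 24
Key observation: The state at step 8, [193, 247, 306, 252], reappears at step 32 — and no state repeats earlier — so the cycle the system enters has period 24.

Derivation:
t=0: [320, 46, 389, 15]
t=1: [288, 355, 385, 312]
t=2: [181, 280, 318, 219]
t=3: [273, 172, 226, 327]
t=4: [162, 261, 337, 238]
t=5: [247, 145, 252, 354]
t=6: [367, 223, 132, 276]
t=7: [295, 333, 204, 166]
t=8: [193, 247, 306, 252]
t=9: [290, 367, 209, 132]
t=10: [186, 295, 313, 204]
t=11: [281, 193, 218, 306]
t=12: [173, 290, 326, 209]
t=13: [262, 186, 237, 313]
t=14: [147, 281, 352, 218]
t=15: [226, 173, 273, 326]
t=16: [337, 262, 162, 237]
t=17: [252, 147, 247, 352]
t=18: [132, 226, 367, 273]
t=19: [204, 337, 295, 162]
t=20: [306, 252, 193, 247]
t=21: [209, 132, 290, 367]
t=22: [313, 204, 186, 295]
t=23: [218, 306, 281, 193]
t=24: [326, 209, 173, 290]
t=25: [237, 313, 262, 186]
t=26: [352, 218, 147, 281]
t=27: [273, 326, 226, 173]
t=28: [162, 237, 337, 262]
t=29: [247, 352, 252, 147]
t=30: [367, 273, 132, 226]
t=31: [295, 162, 204, 337]
t=32: [193, 247, 306, 252]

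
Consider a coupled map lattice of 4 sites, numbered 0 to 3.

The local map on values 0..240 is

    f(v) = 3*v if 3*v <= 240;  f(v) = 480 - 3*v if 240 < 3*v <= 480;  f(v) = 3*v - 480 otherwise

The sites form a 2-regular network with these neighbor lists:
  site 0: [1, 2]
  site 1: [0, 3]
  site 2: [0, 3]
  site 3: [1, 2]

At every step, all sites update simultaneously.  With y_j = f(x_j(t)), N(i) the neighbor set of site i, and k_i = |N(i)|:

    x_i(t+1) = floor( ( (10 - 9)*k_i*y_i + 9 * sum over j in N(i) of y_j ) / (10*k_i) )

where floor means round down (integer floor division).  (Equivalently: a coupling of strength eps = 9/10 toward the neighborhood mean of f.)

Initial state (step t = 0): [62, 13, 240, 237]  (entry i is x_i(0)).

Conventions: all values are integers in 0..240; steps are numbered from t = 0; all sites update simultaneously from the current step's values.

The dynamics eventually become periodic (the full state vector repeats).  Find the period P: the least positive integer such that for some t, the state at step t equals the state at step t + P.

Answer: 20
Key observation: The state at step 42, [197, 117, 117, 197], reappears at step 62 — and no state repeats earlier — so the cycle the system enters has period 20.

Derivation:
t=0: [62, 13, 240, 237]
t=1: [144, 191, 211, 148]
t=2: [115, 47, 53, 114]
t=3: [148, 136, 138, 148]
t=4: [65, 39, 39, 65]
t=5: [124, 187, 187, 124]
t=6: [83, 105, 105, 83]
t=7: [171, 224, 224, 171]
t=8: [176, 48, 48, 176]
t=9: [134, 57, 57, 134]
t=10: [161, 87, 87, 161]
t=11: [197, 24, 24, 197]
t=12: [75, 107, 107, 75]
t=13: [165, 218, 218, 165]
t=14: [158, 30, 30, 158]
t=15: [81, 14, 14, 81]
t=16: [61, 217, 217, 61]
t=17: [172, 181, 181, 172]
t=18: [60, 38, 38, 60]
t=19: [120, 173, 173, 120]
t=20: [47, 111, 111, 47]
t=21: [146, 141, 141, 146]
t=22: [55, 43, 43, 55]
t=23: [132, 161, 161, 132]
t=24: [11, 75, 75, 11]
t=25: [205, 52, 52, 205]
t=26: [153, 137, 137, 153]
t=27: [64, 25, 25, 64]
t=28: [86, 180, 180, 86]
t=29: [76, 205, 205, 76]
t=30: [144, 218, 218, 144]
t=31: [161, 60, 60, 161]
t=32: [162, 20, 20, 162]
t=33: [54, 11, 11, 54]
t=34: [45, 149, 149, 45]
t=35: [43, 124, 124, 43]
t=36: [110, 126, 126, 110]
t=37: [106, 145, 145, 106]
t=38: [56, 150, 150, 56]
t=39: [43, 154, 154, 43]
t=40: [29, 117, 117, 29]
t=41: [124, 91, 91, 124]
t=42: [197, 117, 117, 197]
t=43: [127, 112, 112, 127]
t=44: [139, 103, 103, 139]
t=45: [160, 73, 73, 160]
t=46: [197, 21, 21, 197]
t=47: [67, 106, 106, 67]
t=48: [165, 197, 197, 165]
t=49: [101, 24, 24, 101]
t=50: [82, 166, 166, 82]
t=51: [39, 212, 212, 39]
t=52: [152, 120, 120, 152]
t=53: [110, 33, 33, 110]
t=54: [104, 144, 144, 104]
t=55: [60, 156, 156, 60]
t=56: [28, 163, 163, 28]
t=57: [16, 76, 76, 16]
t=58: [210, 66, 66, 210]
t=59: [193, 154, 154, 193]
t=60: [26, 90, 90, 26]
t=61: [196, 91, 91, 196]
t=62: [197, 117, 117, 197]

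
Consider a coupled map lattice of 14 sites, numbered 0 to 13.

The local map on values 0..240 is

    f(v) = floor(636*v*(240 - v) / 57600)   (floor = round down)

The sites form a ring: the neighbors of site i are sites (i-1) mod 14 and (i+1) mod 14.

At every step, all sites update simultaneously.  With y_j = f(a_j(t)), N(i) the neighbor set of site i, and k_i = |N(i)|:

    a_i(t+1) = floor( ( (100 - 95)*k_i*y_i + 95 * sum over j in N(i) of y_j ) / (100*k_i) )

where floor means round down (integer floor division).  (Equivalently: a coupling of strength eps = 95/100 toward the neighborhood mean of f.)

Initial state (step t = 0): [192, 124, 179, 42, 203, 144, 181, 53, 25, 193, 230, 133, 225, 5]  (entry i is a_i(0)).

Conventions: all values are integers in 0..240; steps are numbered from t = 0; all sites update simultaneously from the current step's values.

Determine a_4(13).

Simulating step by step:
t=0: [192, 124, 179, 42, 203, 144, 181, 53, 25, 193, 230, 133, 225, 5]
t=1: [85, 112, 124, 100, 119, 102, 129, 89, 102, 44, 123, 37, 82, 66]
t=2: [142, 151, 156, 157, 154, 157, 151, 156, 123, 153, 91, 147, 105, 143]
t=3: [150, 148, 145, 144, 143, 146, 143, 152, 145, 153, 148, 152, 151, 154]
t=4: [148, 150, 151, 152, 151, 152, 149, 152, 146, 150, 146, 148, 146, 148]
t=5: [149, 149, 148, 147, 147, 148, 147, 149, 148, 150, 149, 150, 150, 150]
t=6: [149, 149, 149, 150, 150, 150, 149, 149, 149, 149, 149, 149, 149, 149]
t=7: [149, 149, 149, 149, 149, 149, 149, 149, 149, 149, 149, 149, 149, 149]
t=8: [149, 149, 149, 149, 149, 149, 149, 149, 149, 149, 149, 149, 149, 149]
t=9: [149, 149, 149, 149, 149, 149, 149, 149, 149, 149, 149, 149, 149, 149]
t=10: [149, 149, 149, 149, 149, 149, 149, 149, 149, 149, 149, 149, 149, 149]
t=11: [149, 149, 149, 149, 149, 149, 149, 149, 149, 149, 149, 149, 149, 149]
t=12: [149, 149, 149, 149, 149, 149, 149, 149, 149, 149, 149, 149, 149, 149]
t=13: [149, 149, 149, 149, 149, 149, 149, 149, 149, 149, 149, 149, 149, 149]

Answer: a_4(13) = 149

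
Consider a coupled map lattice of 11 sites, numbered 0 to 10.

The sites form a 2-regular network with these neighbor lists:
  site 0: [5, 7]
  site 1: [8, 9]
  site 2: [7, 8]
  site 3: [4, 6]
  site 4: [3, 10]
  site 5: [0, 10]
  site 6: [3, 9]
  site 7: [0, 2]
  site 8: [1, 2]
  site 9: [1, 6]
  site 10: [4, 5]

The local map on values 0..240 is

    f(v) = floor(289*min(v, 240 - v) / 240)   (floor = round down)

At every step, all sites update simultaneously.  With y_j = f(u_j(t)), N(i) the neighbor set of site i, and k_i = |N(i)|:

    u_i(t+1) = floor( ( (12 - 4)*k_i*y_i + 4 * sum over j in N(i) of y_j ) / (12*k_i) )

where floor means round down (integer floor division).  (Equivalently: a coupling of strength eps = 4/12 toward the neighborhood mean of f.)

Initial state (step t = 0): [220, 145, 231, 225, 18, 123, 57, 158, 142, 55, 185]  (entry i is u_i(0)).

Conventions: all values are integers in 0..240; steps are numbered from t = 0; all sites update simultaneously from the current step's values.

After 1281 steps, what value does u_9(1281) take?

Simulating step by step:
t=0: [220, 145, 231, 225, 18, 123, 57, 158, 142, 55, 185]
t=1: [55, 106, 42, 26, 28, 108, 59, 71, 99, 74, 70]
t=2: [79, 119, 67, 38, 41, 111, 67, 76, 108, 92, 83]
t=3: [100, 135, 90, 51, 56, 121, 79, 89, 123, 110, 96]
t=4: [121, 129, 113, 67, 74, 134, 95, 109, 132, 124, 111]
t=5: [138, 133, 134, 87, 94, 130, 112, 133, 131, 133, 124]
t=6: [124, 128, 127, 110, 115, 131, 128, 126, 129, 129, 133]
t=7: [137, 133, 135, 133, 135, 131, 133, 137, 133, 133, 130]
t=8: [125, 128, 126, 127, 127, 130, 128, 124, 127, 128, 130]
t=9: [137, 134, 137, 135, 135, 133, 134, 138, 135, 134, 132]
t=10: [124, 126, 124, 126, 126, 127, 126, 122, 125, 127, 129]
t=11: [139, 137, 139, 137, 136, 136, 136, 141, 138, 136, 134]
t=12: [121, 123, 120, 124, 125, 124, 124, 119, 122, 124, 126]
t=13: [142, 140, 143, 138, 138, 139, 139, 143, 142, 139, 137]
t=14: [118, 119, 116, 121, 122, 121, 121, 116, 118, 120, 123]
t=15: [141, 143, 139, 142, 141, 142, 143, 139, 141, 143, 140]
t=16: [119, 116, 120, 117, 119, 118, 116, 120, 118, 116, 119]
t=17: [143, 139, 143, 140, 142, 142, 139, 143, 141, 139, 142]
t=18: [116, 120, 116, 119, 118, 117, 120, 116, 118, 121, 118]
t=19: [139, 143, 139, 143, 142, 140, 143, 139, 141, 143, 141]
t=20: [120, 116, 120, 116, 117, 120, 116, 121, 118, 116, 119]
t=21: [143, 139, 143, 139, 140, 143, 139, 143, 141, 139, 142]
t=22: [116, 120, 116, 120, 119, 116, 121, 116, 118, 121, 118]
t=23: [139, 143, 139, 143, 143, 139, 143, 139, 141, 143, 141]
t=24: [121, 116, 120, 116, 116, 120, 116, 121, 118, 116, 118]
t=25: [143, 139, 143, 139, 139, 143, 139, 143, 141, 139, 141]
t=26: [116, 120, 116, 121, 120, 116, 121, 116, 118, 121, 118]
t=27: [139, 143, 139, 143, 143, 139, 143, 139, 141, 143, 141]

Answer: u_9(1281) = 139
Key observation: The state at step 23, [139, 143, 139, 143, 143, 139, 143, 139, 141, 143, 141], reappears at step 27: the system is in a cycle of period 4 from step 23 on.  Therefore the state at step 1281 equals the state at step 23 + ((1281 - 23) mod 4) = 25, which is [143, 139, 143, 139, 139, 143, 139, 143, 141, 139, 141].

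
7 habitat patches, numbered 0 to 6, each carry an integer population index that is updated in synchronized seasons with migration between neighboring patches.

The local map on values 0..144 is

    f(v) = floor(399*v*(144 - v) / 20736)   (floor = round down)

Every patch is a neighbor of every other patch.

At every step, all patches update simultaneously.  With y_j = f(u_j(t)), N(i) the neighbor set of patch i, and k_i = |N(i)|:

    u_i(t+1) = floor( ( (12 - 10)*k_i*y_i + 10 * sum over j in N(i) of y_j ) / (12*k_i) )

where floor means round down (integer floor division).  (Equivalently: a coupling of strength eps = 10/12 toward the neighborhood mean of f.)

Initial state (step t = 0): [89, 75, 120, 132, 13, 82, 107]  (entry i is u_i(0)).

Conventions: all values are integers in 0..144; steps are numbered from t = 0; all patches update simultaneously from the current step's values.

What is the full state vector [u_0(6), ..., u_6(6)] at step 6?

Simulating step by step:
t=0: [89, 75, 120, 132, 13, 82, 107]
t=1: [69, 69, 68, 67, 67, 69, 69]
t=2: [99, 99, 99, 99, 99, 99, 99]
t=3: [85, 85, 85, 85, 85, 85, 85]
t=4: [96, 96, 96, 96, 96, 96, 96]
t=5: [88, 88, 88, 88, 88, 88, 88]
t=6: [94, 94, 94, 94, 94, 94, 94]

Answer: [94, 94, 94, 94, 94, 94, 94]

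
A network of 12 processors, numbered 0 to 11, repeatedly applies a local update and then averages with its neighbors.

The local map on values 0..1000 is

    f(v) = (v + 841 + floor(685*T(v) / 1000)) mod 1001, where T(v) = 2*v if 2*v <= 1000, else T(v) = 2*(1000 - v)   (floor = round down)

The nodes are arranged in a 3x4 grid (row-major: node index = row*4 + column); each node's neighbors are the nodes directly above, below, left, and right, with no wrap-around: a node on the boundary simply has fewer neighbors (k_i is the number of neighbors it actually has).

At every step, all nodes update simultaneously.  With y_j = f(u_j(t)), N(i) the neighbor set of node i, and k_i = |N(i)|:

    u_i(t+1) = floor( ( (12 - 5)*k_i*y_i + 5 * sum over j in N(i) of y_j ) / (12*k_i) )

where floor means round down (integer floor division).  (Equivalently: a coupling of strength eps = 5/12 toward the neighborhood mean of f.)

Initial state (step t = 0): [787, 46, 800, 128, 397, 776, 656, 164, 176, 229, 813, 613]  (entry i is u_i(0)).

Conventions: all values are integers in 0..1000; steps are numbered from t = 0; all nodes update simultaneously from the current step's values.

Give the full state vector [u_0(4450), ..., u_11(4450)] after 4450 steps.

Simulating step by step:
t=0: [787, 46, 800, 128, 397, 776, 656, 164, 176, 229, 813, 613]
t=1: [895, 936, 819, 321, 746, 858, 873, 423, 392, 512, 854, 810]
t=2: [886, 875, 854, 714, 896, 801, 884, 823, 646, 365, 773, 892]
t=3: [882, 890, 898, 926, 896, 881, 893, 903, 895, 800, 880, 893]
t=4: [881, 880, 876, 870, 879, 885, 879, 875, 885, 900, 886, 879]
t=5: [884, 883, 885, 886, 883, 882, 883, 885, 881, 879, 881, 884]
t=6: [882, 882, 882, 882, 883, 883, 882, 882, 883, 883, 883, 882]
t=7: [883, 883, 883, 883, 883, 883, 883, 883, 883, 883, 883, 883]
t=8: [883, 883, 883, 883, 883, 883, 883, 883, 883, 883, 883, 883]

Answer: [883, 883, 883, 883, 883, 883, 883, 883, 883, 883, 883, 883]
Key observation: The state at step 7, [883, 883, 883, 883, 883, 883, 883, 883, 883, 883, 883, 883], reappears at step 8: the system is in a cycle of period 1 from step 7 on.  Therefore the state at step 4450 equals the state at step 7 + ((4450 - 7) mod 1) = 7, which is [883, 883, 883, 883, 883, 883, 883, 883, 883, 883, 883, 883].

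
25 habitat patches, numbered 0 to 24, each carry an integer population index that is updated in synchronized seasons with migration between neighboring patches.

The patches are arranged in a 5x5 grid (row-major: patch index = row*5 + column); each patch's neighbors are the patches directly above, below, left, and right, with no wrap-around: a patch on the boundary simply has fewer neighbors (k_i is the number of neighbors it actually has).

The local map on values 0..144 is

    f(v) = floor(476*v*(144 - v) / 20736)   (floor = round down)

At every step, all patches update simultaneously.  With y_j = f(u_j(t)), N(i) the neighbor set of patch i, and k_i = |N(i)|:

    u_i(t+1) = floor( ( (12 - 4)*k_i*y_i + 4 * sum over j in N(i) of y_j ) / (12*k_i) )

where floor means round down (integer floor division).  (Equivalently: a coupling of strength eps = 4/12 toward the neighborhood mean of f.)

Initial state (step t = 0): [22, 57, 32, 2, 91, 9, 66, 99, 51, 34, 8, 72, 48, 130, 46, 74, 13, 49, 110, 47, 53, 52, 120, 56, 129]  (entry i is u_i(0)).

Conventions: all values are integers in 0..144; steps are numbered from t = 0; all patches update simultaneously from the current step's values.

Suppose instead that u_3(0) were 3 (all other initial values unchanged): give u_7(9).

Simulating step by step:
t=0: [22, 57, 32, 3, 91, 9, 66, 99, 51, 34, 8, 72, 48, 130, 46, 74, 13, 49, 110, 47, 53, 52, 120, 56, 129]
t=1: [64, 104, 79, 39, 89, 40, 108, 102, 91, 92, 45, 103, 100, 60, 94, 97, 63, 95, 87, 95, 111, 96, 80, 97, 65]
t=2: [109, 99, 109, 100, 108, 97, 91, 100, 108, 109, 100, 98, 101, 112, 108, 103, 112, 108, 111, 108, 90, 105, 113, 107, 113]
t=3: [92, 99, 91, 96, 90, 102, 107, 99, 90, 87, 101, 101, 97, 84, 88, 96, 86, 88, 85, 87, 105, 93, 83, 87, 83]
t=4: [106, 102, 107, 106, 110, 98, 93, 102, 110, 112, 99, 99, 105, 113, 113, 104, 111, 112, 114, 113, 98, 108, 114, 113, 115]
t=5: [94, 97, 92, 90, 85, 102, 105, 96, 86, 82, 101, 100, 92, 81, 80, 95, 86, 82, 78, 79, 99, 88, 79, 79, 77]
t=6: [105, 103, 108, 111, 114, 98, 96, 105, 113, 115, 99, 102, 109, 116, 116, 105, 112, 115, 117, 117, 104, 112, 116, 117, 117]
t=7: [95, 96, 89, 83, 78, 102, 102, 92, 80, 76, 100, 96, 86, 75, 74, 93, 83, 76, 72, 72, 92, 82, 74, 72, 72]
t=8: [104, 105, 111, 115, 117, 99, 100, 109, 116, 117, 101, 105, 113, 117, 118, 108, 114, 117, 118, 118, 110, 115, 117, 118, 119]
t=9: [96, 93, 84, 76, 72, 100, 98, 86, 74, 72, 97, 92, 80, 72, 70, 88, 79, 73, 70, 69, 84, 76, 72, 70, 68]

Answer: u_7(9) = 86
Key observation: This trace re-runs the system from the modified initial state.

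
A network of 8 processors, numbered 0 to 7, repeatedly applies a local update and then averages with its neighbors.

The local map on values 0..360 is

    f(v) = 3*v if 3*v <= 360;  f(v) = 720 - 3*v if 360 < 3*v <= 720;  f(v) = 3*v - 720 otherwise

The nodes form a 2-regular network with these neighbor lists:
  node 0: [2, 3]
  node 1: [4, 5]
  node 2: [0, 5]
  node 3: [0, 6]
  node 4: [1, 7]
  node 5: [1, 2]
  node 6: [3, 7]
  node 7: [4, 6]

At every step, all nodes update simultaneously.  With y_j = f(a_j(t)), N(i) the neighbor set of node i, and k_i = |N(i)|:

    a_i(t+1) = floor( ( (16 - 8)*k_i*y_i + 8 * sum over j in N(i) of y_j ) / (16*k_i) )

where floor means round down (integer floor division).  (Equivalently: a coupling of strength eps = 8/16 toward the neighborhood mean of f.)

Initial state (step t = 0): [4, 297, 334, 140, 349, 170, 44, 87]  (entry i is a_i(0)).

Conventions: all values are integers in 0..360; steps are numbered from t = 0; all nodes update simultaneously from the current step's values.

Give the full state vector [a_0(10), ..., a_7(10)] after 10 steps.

Simulating step by step:
t=0: [4, 297, 334, 140, 349, 170, 44, 87]
t=1: [151, 219, 196, 186, 271, 218, 206, 245]
t=2: [207, 71, 149, 173, 66, 81, 95, 56]
t=3: [168, 216, 222, 196, 194, 243, 234, 204]
t=4: [154, 72, 83, 124, 114, 36, 69, 93]
t=5: [278, 220, 216, 290, 294, 170, 260, 276]
t=6: [112, 123, 117, 118, 123, 138, 94, 109]
t=7: [344, 339, 336, 331, 345, 328, 311, 321]
t=8: [296, 293, 288, 267, 292, 278, 235, 253]
t=9: [140, 147, 142, 86, 127, 132, 37, 62]
t=10: [288, 305, 303, 231, 285, 305, 166, 205]

Answer: [288, 305, 303, 231, 285, 305, 166, 205]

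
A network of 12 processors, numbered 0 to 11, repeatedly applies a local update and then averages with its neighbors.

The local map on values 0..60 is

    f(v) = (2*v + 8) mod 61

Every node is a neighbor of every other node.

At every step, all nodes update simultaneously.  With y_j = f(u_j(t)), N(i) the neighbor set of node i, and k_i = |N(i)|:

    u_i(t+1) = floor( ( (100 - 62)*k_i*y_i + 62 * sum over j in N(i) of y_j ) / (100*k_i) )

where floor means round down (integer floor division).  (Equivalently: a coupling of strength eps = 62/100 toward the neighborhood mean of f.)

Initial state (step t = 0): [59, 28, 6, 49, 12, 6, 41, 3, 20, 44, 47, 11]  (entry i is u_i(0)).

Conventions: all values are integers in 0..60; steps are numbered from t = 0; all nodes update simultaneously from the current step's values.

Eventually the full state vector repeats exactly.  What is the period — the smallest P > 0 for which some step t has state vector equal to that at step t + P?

Answer: 18
Key observation: The state at step 19, [58, 58, 58, 57, 57, 58, 57, 58, 57, 57, 57, 57], reappears at step 37 — and no state repeats earlier — so the cycle the system enters has period 18.

Derivation:
t=0: [59, 28, 6, 49, 12, 6, 41, 3, 20, 44, 47, 11]
t=1: [19, 19, 24, 32, 28, 24, 27, 22, 33, 29, 31, 27]
t=2: [31, 31, 34, 20, 17, 34, 17, 33, 21, 18, 19, 17]
t=3: [24, 24, 25, 36, 34, 25, 34, 25, 37, 35, 36, 34]
t=4: [41, 41, 41, 29, 27, 41, 27, 41, 29, 28, 29, 27]
t=5: [18, 18, 18, 10, 9, 18, 9, 18, 10, 10, 10, 9]
t=6: [37, 37, 37, 32, 31, 37, 31, 37, 32, 32, 32, 31]
t=7: [16, 16, 16, 13, 12, 16, 12, 16, 13, 13, 13, 12]
t=8: [37, 37, 37, 35, 34, 37, 34, 37, 35, 35, 35, 34]
t=9: [19, 19, 19, 17, 17, 19, 17, 19, 17, 17, 17, 17]
t=10: [44, 44, 44, 43, 43, 44, 43, 44, 43, 43, 43, 43]
t=11: [34, 34, 34, 33, 33, 34, 33, 34, 33, 33, 33, 33]
t=12: [14, 14, 14, 13, 13, 14, 13, 14, 13, 13, 13, 13]
t=13: [35, 35, 35, 34, 34, 35, 34, 35, 34, 34, 34, 34]
t=14: [16, 16, 16, 15, 15, 16, 15, 16, 15, 15, 15, 15]
t=15: [39, 39, 39, 38, 38, 39, 38, 39, 38, 38, 38, 38]
t=16: [24, 24, 24, 23, 23, 24, 23, 24, 23, 23, 23, 23]
t=17: [55, 55, 55, 54, 54, 55, 54, 55, 54, 54, 54, 54]
t=18: [56, 56, 56, 55, 55, 56, 55, 56, 55, 55, 55, 55]
t=19: [58, 58, 58, 57, 57, 58, 57, 58, 57, 57, 57, 57]
t=20: [1, 1, 1, 0, 0, 1, 0, 1, 0, 0, 0, 0]
t=21: [9, 9, 9, 8, 8, 9, 8, 9, 8, 8, 8, 8]
t=22: [25, 25, 25, 24, 24, 25, 24, 25, 24, 24, 24, 24]
t=23: [57, 57, 57, 56, 56, 57, 56, 57, 56, 56, 56, 56]
t=24: [23, 23, 23, 42, 42, 23, 42, 23, 42, 42, 42, 42]
t=25: [44, 44, 44, 37, 37, 44, 37, 44, 37, 37, 37, 37]
t=26: [29, 29, 29, 24, 24, 29, 24, 29, 24, 24, 24, 24]
t=27: [25, 25, 25, 41, 41, 25, 41, 25, 41, 41, 41, 41]
t=28: [46, 46, 46, 37, 37, 46, 37, 46, 37, 37, 37, 37]
t=29: [31, 31, 31, 26, 26, 31, 26, 31, 26, 26, 26, 26]
t=30: [29, 29, 29, 45, 45, 29, 45, 29, 45, 45, 45, 45]
t=31: [17, 17, 17, 27, 27, 17, 27, 17, 27, 27, 27, 27]
t=32: [25, 25, 25, 12, 12, 25, 12, 25, 12, 12, 12, 12]
t=33: [47, 47, 47, 39, 39, 47, 39, 47, 39, 39, 39, 39]
t=34: [34, 34, 34, 29, 29, 34, 29, 34, 29, 29, 29, 29]
t=35: [11, 11, 11, 7, 7, 11, 7, 11, 7, 7, 7, 7]
t=36: [26, 26, 26, 24, 24, 26, 24, 26, 24, 24, 24, 24]
t=37: [58, 58, 58, 57, 57, 58, 57, 58, 57, 57, 57, 57]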